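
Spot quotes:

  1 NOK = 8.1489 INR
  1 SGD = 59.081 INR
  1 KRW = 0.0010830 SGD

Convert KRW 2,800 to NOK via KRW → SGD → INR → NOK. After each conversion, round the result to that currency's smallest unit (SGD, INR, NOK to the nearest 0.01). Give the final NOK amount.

KRW 2,800 × 0.0010830 = SGD 3.03
SGD 3.03 × 59.081 = INR 179.02
INR 179.02 ÷ 8.1489 = NOK 21.97

NOK 21.97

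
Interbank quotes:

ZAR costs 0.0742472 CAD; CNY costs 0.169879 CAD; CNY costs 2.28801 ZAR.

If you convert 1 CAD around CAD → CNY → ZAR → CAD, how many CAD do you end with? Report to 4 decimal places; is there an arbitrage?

Around CAD → CNY → ZAR → CAD: 1 ÷ 0.169879 × 2.28801 × 0.0742472 = 0.999996
Product ≈ 1 (deviation 0.000%, within rounding noise).

1.0000 (no arbitrage)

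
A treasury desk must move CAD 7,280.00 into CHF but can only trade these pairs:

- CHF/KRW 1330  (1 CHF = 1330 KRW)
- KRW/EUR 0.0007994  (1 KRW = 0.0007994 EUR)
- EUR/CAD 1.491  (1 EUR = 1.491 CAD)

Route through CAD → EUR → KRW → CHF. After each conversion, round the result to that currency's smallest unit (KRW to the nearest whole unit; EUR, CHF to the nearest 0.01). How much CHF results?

CAD 7,280.00 ÷ 1.491 = EUR 4,882.63
EUR 4,882.63 ÷ 0.0007994 = KRW 6,107,868
KRW 6,107,868 ÷ 1330 = CHF 4,592.38

CHF 4,592.38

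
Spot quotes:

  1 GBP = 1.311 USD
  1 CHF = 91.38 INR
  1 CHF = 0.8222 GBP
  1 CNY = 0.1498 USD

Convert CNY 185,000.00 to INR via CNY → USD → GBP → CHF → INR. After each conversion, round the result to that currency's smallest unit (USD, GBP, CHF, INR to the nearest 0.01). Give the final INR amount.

INR 2,349,387.11

CNY 185,000.00 × 0.1498 = USD 27,713.00
USD 27,713.00 ÷ 1.311 = GBP 21,138.83
GBP 21,138.83 ÷ 0.8222 = CHF 25,710.08
CHF 25,710.08 × 91.38 = INR 2,349,387.11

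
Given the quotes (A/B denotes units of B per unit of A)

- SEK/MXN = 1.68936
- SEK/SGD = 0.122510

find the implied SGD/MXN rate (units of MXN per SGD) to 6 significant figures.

1 SGD ÷ 0.122510 = 8.1626 SEK
8.1626 SEK × 1.68936 = 13.7896 MXN

SGD/MXN = 13.7896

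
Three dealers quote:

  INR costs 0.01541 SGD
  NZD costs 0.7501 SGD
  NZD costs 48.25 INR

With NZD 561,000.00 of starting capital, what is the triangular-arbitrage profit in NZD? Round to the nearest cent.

Profit: NZD 4,955.22

Profitable loop is NZD → SGD → INR → NZD:
NZD 561,000.00 × 0.7501 = SGD 420,806.10
SGD 420,806.10 ÷ 0.01541 = INR 27,307,339.39
INR 27,307,339.39 ÷ 48.25 = NZD 565,955.22
Profit = NZD 565,955.22 − NZD 561,000.00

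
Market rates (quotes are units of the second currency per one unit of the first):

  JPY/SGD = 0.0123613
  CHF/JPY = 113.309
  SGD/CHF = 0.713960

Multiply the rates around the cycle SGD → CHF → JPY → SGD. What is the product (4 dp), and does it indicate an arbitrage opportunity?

Around SGD → CHF → JPY → SGD: 1 × 0.713960 × 113.309 × 0.0123613 = 1.000006
Product ≈ 1 (deviation 0.001%, within rounding noise).

1.0000 (no arbitrage)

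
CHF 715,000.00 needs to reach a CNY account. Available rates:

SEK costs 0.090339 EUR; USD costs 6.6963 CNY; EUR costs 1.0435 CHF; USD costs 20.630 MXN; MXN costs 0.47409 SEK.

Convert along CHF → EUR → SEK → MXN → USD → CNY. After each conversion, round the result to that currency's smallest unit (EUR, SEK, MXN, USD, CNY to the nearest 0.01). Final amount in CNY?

CHF 715,000.00 ÷ 1.0435 = EUR 685,194.06
EUR 685,194.06 ÷ 0.090339 = SEK 7,584,698.30
SEK 7,584,698.30 ÷ 0.47409 = MXN 15,998,435.53
MXN 15,998,435.53 ÷ 20.630 = USD 775,493.72
USD 775,493.72 × 6.6963 = CNY 5,192,938.60

CNY 5,192,938.60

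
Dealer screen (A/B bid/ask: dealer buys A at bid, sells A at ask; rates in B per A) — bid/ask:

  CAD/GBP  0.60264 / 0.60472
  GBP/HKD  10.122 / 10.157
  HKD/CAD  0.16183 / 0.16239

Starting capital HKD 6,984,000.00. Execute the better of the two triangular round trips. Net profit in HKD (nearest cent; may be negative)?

Net profit: HKD 18,049.30

Best loop HKD → GBP → CAD → HKD:
HKD 6,984,000.00 ÷ 10.157 (buy GBP at ask) = GBP 687,604.61
GBP 687,604.61 ÷ 0.60472 (buy CAD at ask) = CAD 1,137,062.79
CAD 1,137,062.79 ÷ 0.16239 (buy HKD at ask) = HKD 7,002,049.30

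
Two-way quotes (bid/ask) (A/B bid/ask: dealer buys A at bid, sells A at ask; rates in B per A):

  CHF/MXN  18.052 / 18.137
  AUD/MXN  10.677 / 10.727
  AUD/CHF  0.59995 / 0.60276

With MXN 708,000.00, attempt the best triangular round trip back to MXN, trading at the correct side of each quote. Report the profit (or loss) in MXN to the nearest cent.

Net profit: MXN 6,817.80

Best loop MXN → AUD → CHF → MXN:
MXN 708,000.00 ÷ 10.727 (buy AUD at ask) = AUD 66,001.68
AUD 66,001.68 × 0.59995 (sell AUD at bid) = CHF 39,597.71
CHF 39,597.71 × 18.052 (sell CHF at bid) = MXN 714,817.80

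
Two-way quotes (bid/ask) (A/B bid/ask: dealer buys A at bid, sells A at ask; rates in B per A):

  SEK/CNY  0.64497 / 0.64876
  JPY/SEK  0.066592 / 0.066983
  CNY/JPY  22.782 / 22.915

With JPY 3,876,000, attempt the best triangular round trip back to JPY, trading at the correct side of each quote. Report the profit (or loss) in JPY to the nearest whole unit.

Best loop JPY → CNY → SEK → JPY:
JPY 3,876,000 ÷ 22.915 (buy CNY at ask) = CNY 169,146.85
CNY 169,146.85 ÷ 0.64876 (buy SEK at ask) = SEK 260,723.30
SEK 260,723.30 ÷ 0.066983 (buy JPY at ask) = JPY 3,892,380

Net profit: JPY 16,380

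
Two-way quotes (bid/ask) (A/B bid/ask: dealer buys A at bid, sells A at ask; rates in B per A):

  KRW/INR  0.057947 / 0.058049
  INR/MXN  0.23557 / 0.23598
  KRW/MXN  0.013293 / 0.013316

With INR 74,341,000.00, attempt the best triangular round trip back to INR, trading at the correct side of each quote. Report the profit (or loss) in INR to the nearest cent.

Best loop INR → MXN → KRW → INR:
INR 74,341,000.00 × 0.23557 (sell INR at bid) = MXN 17,512,509.37
MXN 17,512,509.37 ÷ 0.013316 (buy KRW at ask) = KRW 1,315,147,895
KRW 1,315,147,895 × 0.057947 (sell KRW at bid) = INR 76,208,875.07

Net profit: INR 1,867,875.07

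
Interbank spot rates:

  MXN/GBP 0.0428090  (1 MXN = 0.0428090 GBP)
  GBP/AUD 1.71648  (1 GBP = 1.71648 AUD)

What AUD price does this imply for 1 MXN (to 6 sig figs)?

MXN/AUD = 0.0734808

1 MXN × 0.0428090 = 0.042809 GBP
0.042809 GBP × 1.71648 = 0.0734808 AUD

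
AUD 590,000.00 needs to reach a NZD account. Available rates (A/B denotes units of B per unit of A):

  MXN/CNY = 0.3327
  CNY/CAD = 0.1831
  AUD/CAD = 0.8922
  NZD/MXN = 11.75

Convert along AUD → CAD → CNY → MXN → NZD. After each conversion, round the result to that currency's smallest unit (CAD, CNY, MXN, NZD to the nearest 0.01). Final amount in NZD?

AUD 590,000.00 × 0.8922 = CAD 526,398.00
CAD 526,398.00 ÷ 0.1831 = CNY 2,874,920.81
CNY 2,874,920.81 ÷ 0.3327 = MXN 8,641,180.67
MXN 8,641,180.67 ÷ 11.75 = NZD 735,419.63

NZD 735,419.63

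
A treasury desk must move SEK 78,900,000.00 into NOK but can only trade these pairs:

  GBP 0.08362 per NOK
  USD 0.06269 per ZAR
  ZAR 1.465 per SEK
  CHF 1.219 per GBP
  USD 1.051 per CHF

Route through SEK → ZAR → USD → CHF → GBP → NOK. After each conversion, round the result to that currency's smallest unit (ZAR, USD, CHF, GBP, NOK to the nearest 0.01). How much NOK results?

SEK 78,900,000.00 × 1.465 = ZAR 115,588,500.00
ZAR 115,588,500.00 × 0.06269 = USD 7,246,243.06
USD 7,246,243.06 ÷ 1.051 = CHF 6,894,617.56
CHF 6,894,617.56 ÷ 1.219 = GBP 5,655,961.90
GBP 5,655,961.90 ÷ 0.08362 = NOK 67,638,865.10

NOK 67,638,865.10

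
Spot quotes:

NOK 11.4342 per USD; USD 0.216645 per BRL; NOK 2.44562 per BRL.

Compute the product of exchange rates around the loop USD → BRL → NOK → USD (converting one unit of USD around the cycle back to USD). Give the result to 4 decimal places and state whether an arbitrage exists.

0.9873 (arbitrage exists)

Around USD → BRL → NOK → USD: 1 ÷ 0.216645 × 2.44562 ÷ 11.4342 = 0.987267
Product < 1; profitable direction is USD → NOK → BRL → USD.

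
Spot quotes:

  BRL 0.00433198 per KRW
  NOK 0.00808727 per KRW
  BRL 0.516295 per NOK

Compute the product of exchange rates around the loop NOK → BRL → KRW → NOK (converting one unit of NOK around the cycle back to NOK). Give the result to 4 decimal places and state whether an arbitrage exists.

0.9639 (arbitrage exists)

Around NOK → BRL → KRW → NOK: 1 × 0.516295 ÷ 0.00433198 × 0.00808727 = 0.963859
Product < 1; profitable direction is NOK → KRW → BRL → NOK.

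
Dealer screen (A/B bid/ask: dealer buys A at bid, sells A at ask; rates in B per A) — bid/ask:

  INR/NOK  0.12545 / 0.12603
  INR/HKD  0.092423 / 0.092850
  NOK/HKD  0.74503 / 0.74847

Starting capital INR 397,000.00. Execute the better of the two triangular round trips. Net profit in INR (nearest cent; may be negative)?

Best loop INR → NOK → HKD → INR:
INR 397,000.00 × 0.12545 (sell INR at bid) = NOK 49,803.65
NOK 49,803.65 × 0.74503 (sell NOK at bid) = HKD 37,105.21
HKD 37,105.21 ÷ 0.092850 (buy INR at ask) = INR 399,625.35

Net profit: INR 2,625.35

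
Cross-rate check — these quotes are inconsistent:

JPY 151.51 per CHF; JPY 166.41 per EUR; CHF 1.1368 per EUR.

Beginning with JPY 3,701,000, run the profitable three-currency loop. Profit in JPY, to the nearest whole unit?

Profitable loop is JPY → EUR → CHF → JPY:
JPY 3,701,000 ÷ 166.41 = EUR 22,240.25
EUR 22,240.25 × 1.1368 = CHF 25,282.72
CHF 25,282.72 × 151.51 = JPY 3,830,584
Profit = JPY 3,830,584 − JPY 3,701,000

Profit: JPY 129,584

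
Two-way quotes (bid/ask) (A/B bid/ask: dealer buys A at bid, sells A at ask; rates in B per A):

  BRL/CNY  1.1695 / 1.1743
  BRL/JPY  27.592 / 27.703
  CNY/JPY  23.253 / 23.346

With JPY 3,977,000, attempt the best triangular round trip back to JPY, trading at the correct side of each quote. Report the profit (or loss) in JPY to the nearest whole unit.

Net profit: JPY 25,646

Best loop JPY → CNY → BRL → JPY:
JPY 3,977,000 ÷ 23.346 (buy CNY at ask) = CNY 170,350.38
CNY 170,350.38 ÷ 1.1743 (buy BRL at ask) = BRL 145,065.47
BRL 145,065.47 × 27.592 (sell BRL at bid) = JPY 4,002,646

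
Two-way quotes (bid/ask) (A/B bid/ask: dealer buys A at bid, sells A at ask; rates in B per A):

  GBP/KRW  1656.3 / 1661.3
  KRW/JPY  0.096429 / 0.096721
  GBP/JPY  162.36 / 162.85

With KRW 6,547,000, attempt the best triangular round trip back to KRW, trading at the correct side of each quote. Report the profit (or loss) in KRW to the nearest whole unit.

Net profit: KRW 68,346

Best loop KRW → GBP → JPY → KRW:
KRW 6,547,000 ÷ 1661.3 (buy GBP at ask) = GBP 3,940.89
GBP 3,940.89 × 162.36 (sell GBP at bid) = JPY 639,843
JPY 639,843 ÷ 0.096721 (buy KRW at ask) = KRW 6,615,346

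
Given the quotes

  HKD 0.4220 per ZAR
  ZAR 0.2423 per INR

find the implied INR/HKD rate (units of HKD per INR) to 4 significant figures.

1 INR × 0.2423 = 0.2423 ZAR
0.2423 ZAR × 0.4220 = 0.102251 HKD

INR/HKD = 0.1023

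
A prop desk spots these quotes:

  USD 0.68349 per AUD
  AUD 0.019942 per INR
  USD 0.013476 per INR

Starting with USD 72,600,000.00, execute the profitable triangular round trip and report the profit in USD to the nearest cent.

Profit: USD 830,501.66

Profitable loop is USD → INR → AUD → USD:
USD 72,600,000.00 ÷ 0.013476 = INR 5,387,355,298.31
INR 5,387,355,298.31 × 0.019942 = AUD 107,434,639.36
AUD 107,434,639.36 × 0.68349 = USD 73,430,501.66
Profit = USD 73,430,501.66 − USD 72,600,000.00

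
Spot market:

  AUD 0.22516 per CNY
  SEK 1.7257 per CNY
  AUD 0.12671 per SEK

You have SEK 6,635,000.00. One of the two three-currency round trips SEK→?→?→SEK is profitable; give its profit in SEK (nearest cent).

Profit: SEK 197,127.73

Profitable loop is SEK → CNY → AUD → SEK:
SEK 6,635,000.00 ÷ 1.7257 = CNY 3,844,816.60
CNY 3,844,816.60 × 0.22516 = AUD 865,698.90
AUD 865,698.90 ÷ 0.12671 = SEK 6,832,127.73
Profit = SEK 6,832,127.73 − SEK 6,635,000.00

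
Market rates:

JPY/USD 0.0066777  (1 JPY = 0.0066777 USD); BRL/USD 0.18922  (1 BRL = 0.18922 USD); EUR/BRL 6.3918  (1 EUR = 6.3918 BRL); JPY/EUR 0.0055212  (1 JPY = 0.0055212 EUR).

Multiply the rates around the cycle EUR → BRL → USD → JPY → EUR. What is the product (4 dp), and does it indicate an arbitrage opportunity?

1.0000 (no arbitrage)

Around EUR → BRL → USD → JPY → EUR: 1 × 6.3918 × 0.18922 ÷ 0.0066777 × 0.0055212 = 0.999993
Product ≈ 1 (deviation 0.001%, within rounding noise).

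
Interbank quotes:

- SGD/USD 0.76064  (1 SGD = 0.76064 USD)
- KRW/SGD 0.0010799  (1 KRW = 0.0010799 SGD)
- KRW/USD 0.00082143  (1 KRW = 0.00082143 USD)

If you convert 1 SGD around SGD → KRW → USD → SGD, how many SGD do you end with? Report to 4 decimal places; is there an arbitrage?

Around SGD → KRW → USD → SGD: 1 ÷ 0.0010799 × 0.00082143 ÷ 0.76064 = 1.000018
Product ≈ 1 (deviation 0.002%, within rounding noise).

1.0000 (no arbitrage)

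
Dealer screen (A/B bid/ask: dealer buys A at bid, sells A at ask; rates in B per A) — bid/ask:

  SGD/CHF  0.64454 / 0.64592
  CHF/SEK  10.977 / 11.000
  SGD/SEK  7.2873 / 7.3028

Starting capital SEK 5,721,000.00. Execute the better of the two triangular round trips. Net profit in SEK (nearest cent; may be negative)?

Best loop SEK → CHF → SGD → SEK:
SEK 5,721,000.00 ÷ 11.000 (buy CHF at ask) = CHF 520,090.91
CHF 520,090.91 ÷ 0.64592 (buy SGD at ask) = SGD 805,194.00
SGD 805,194.00 × 7.2873 (sell SGD at bid) = SEK 5,867,690.24

Net profit: SEK 146,690.24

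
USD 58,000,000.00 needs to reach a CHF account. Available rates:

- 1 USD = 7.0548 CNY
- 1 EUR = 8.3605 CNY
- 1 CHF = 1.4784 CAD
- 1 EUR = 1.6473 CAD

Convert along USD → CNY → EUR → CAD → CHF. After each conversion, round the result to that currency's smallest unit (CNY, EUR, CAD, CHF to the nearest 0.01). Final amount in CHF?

CHF 54,533,226.41

USD 58,000,000.00 × 7.0548 = CNY 409,178,400.00
CNY 409,178,400.00 ÷ 8.3605 = EUR 48,941,857.54
EUR 48,941,857.54 × 1.6473 = CAD 80,621,921.93
CAD 80,621,921.93 ÷ 1.4784 = CHF 54,533,226.41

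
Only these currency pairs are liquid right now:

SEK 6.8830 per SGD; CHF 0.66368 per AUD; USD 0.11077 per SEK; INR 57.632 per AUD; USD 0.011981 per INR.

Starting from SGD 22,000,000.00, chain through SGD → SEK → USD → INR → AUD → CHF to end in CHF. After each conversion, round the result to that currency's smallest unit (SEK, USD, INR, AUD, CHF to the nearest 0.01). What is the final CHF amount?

CHF 16,122,210.12

SGD 22,000,000.00 × 6.8830 = SEK 151,426,000.00
SEK 151,426,000.00 × 0.11077 = USD 16,773,458.02
USD 16,773,458.02 ÷ 0.011981 = INR 1,400,004,842.67
INR 1,400,004,842.67 ÷ 57.632 = AUD 24,292,143.99
AUD 24,292,143.99 × 0.66368 = CHF 16,122,210.12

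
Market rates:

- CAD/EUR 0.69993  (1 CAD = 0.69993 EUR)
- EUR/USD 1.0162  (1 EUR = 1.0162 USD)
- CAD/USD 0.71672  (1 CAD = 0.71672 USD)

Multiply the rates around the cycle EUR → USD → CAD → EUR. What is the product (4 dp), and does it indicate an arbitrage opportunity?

0.9924 (arbitrage exists)

Around EUR → USD → CAD → EUR: 1 × 1.0162 ÷ 0.71672 × 0.69993 = 0.992394
Product < 1; profitable direction is EUR → CAD → USD → EUR.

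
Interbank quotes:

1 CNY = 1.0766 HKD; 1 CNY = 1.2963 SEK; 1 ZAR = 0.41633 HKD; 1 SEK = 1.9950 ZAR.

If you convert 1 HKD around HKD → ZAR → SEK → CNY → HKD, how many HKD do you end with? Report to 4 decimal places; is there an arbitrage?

Around HKD → ZAR → SEK → CNY → HKD: 1 ÷ 0.41633 ÷ 1.9950 ÷ 1.2963 × 1.0766 = 0.999927
Product ≈ 1 (deviation 0.007%, within rounding noise).

0.9999 (no arbitrage)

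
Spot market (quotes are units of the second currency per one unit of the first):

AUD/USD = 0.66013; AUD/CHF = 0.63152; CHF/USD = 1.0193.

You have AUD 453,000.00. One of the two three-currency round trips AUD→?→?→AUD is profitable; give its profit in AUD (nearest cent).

Profitable loop is AUD → USD → CHF → AUD:
AUD 453,000.00 × 0.66013 = USD 299,038.89
USD 299,038.89 ÷ 1.0193 = CHF 293,376.72
CHF 293,376.72 ÷ 0.63152 = AUD 464,556.50
Profit = AUD 464,556.50 − AUD 453,000.00

Profit: AUD 11,556.50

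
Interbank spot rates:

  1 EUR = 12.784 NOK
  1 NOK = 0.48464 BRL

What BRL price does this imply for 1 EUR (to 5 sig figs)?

EUR/BRL = 6.1956

1 EUR × 12.784 = 12.784 NOK
12.784 NOK × 0.48464 = 6.19564 BRL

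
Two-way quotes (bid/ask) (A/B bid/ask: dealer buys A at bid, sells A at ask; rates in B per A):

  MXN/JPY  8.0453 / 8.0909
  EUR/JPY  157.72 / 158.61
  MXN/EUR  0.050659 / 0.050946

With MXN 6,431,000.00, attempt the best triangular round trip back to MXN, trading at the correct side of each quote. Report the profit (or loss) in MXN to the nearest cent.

Best loop MXN → JPY → EUR → MXN:
MXN 6,431,000.00 × 8.0453 (sell MXN at bid) = JPY 51,739,324
JPY 51,739,324 ÷ 158.61 (buy EUR at ask) = EUR 326,204.68
EUR 326,204.68 ÷ 0.050946 (buy MXN at ask) = MXN 6,402,949.79

Net result: MXN -28,050.21 (no profitable arbitrage after spreads)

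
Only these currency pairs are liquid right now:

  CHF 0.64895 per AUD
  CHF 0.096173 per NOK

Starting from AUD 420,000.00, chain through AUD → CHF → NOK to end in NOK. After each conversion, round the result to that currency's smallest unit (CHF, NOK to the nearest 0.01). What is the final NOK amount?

AUD 420,000.00 × 0.64895 = CHF 272,559.00
CHF 272,559.00 ÷ 0.096173 = NOK 2,834,049.06

NOK 2,834,049.06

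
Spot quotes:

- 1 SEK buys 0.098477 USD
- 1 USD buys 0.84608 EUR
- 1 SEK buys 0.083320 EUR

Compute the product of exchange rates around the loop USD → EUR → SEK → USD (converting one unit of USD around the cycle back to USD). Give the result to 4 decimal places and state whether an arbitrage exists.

Around USD → EUR → SEK → USD: 1 × 0.84608 ÷ 0.083320 × 0.098477 = 0.999993
Product ≈ 1 (deviation 0.001%, within rounding noise).

1.0000 (no arbitrage)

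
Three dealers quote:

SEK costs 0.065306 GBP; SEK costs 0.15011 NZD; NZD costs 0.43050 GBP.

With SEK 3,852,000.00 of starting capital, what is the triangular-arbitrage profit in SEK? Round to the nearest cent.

Profitable loop is SEK → GBP → NZD → SEK:
SEK 3,852,000.00 × 0.065306 = GBP 251,558.71
GBP 251,558.71 ÷ 0.43050 = NZD 584,340.79
NZD 584,340.79 ÷ 0.15011 = SEK 3,892,750.61
Profit = SEK 3,892,750.61 − SEK 3,852,000.00

Profit: SEK 40,750.61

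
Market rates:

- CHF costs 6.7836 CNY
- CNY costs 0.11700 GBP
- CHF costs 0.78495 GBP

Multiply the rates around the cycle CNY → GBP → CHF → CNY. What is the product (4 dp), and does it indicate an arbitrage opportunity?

1.0111 (arbitrage exists)

Around CNY → GBP → CHF → CNY: 1 × 0.11700 ÷ 0.78495 × 6.7836 = 1.011123
Product > 1; profitable direction is CNY → GBP → CHF → CNY.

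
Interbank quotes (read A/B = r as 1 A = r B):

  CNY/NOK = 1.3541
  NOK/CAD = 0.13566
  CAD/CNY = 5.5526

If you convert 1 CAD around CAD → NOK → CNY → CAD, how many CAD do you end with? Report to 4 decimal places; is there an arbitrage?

Around CAD → NOK → CNY → CAD: 1 ÷ 0.13566 ÷ 1.3541 ÷ 5.5526 = 0.980395
Product < 1; profitable direction is CAD → CNY → NOK → CAD.

0.9804 (arbitrage exists)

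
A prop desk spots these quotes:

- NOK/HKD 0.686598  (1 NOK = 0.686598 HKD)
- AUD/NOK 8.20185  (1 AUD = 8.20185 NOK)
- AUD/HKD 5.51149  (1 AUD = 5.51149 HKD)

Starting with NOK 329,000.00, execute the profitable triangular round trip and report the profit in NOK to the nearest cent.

Profitable loop is NOK → HKD → AUD → NOK:
NOK 329,000.00 × 0.686598 = HKD 225,890.74
HKD 225,890.74 ÷ 5.51149 = AUD 40,985.42
AUD 40,985.42 × 8.20185 = NOK 336,156.28
Profit = NOK 336,156.28 − NOK 329,000.00

Profit: NOK 7,156.28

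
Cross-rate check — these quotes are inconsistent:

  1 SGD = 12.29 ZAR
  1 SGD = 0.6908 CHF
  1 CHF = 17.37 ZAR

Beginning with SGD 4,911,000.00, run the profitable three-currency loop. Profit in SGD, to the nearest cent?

Profitable loop is SGD → ZAR → CHF → SGD:
SGD 4,911,000.00 × 12.29 = ZAR 60,356,190.00
ZAR 60,356,190.00 ÷ 17.37 = CHF 3,474,737.48
CHF 3,474,737.48 ÷ 0.6908 = SGD 5,030,019.51
Profit = SGD 5,030,019.51 − SGD 4,911,000.00

Profit: SGD 119,019.51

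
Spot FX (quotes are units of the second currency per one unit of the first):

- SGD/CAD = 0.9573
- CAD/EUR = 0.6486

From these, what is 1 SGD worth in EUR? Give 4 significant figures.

1 SGD × 0.9573 = 0.9573 CAD
0.9573 CAD × 0.6486 = 0.620905 EUR

SGD/EUR = 0.6209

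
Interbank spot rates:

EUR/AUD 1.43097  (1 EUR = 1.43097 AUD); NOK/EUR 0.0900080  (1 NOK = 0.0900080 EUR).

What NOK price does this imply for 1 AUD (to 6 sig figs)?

1 AUD ÷ 1.43097 = 0.698827 EUR
0.698827 EUR ÷ 0.0900080 = 7.76405 NOK

AUD/NOK = 7.76405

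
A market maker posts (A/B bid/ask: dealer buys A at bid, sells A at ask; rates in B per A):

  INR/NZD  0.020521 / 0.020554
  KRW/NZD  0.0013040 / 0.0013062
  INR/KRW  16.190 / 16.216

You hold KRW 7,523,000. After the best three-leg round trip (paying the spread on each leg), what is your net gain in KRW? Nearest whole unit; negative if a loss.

Best loop KRW → NZD → INR → KRW:
KRW 7,523,000 × 0.0013040 (sell KRW at bid) = NZD 9,809.99
NZD 9,809.99 ÷ 0.020554 (buy INR at ask) = INR 477,278.97
INR 477,278.97 × 16.190 (sell INR at bid) = KRW 7,727,147

Net profit: KRW 204,147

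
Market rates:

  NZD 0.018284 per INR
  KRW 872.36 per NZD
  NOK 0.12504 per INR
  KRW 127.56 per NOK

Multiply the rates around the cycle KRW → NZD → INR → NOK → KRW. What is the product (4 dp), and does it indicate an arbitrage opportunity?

1.0000 (no arbitrage)

Around KRW → NZD → INR → NOK → KRW: 1 ÷ 872.36 ÷ 0.018284 × 0.12504 × 127.56 = 0.999992
Product ≈ 1 (deviation 0.001%, within rounding noise).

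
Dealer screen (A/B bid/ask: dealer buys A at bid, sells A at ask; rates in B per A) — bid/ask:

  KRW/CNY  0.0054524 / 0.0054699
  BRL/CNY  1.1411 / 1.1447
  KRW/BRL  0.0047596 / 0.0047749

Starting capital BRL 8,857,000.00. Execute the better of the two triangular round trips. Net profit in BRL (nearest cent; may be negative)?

Best loop BRL → KRW → CNY → BRL:
BRL 8,857,000.00 ÷ 0.0047749 (buy KRW at ask) = KRW 1,854,907,956
KRW 1,854,907,956 × 0.0054524 (sell KRW at bid) = CNY 10,113,700.14
CNY 10,113,700.14 ÷ 1.1447 (buy BRL at ask) = BRL 8,835,240.80

Net result: BRL -21,759.20 (no profitable arbitrage after spreads)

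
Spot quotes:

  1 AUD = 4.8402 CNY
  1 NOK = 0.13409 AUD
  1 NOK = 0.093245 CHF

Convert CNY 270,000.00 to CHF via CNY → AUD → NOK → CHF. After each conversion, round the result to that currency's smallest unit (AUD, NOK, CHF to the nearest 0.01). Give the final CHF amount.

CHF 38,790.88

CNY 270,000.00 ÷ 4.8402 = AUD 55,782.82
AUD 55,782.82 ÷ 0.13409 = NOK 416,010.29
NOK 416,010.29 × 0.093245 = CHF 38,790.88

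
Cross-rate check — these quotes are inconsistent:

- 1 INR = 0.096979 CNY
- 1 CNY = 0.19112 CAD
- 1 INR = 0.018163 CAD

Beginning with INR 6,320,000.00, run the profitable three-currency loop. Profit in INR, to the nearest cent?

Profitable loop is INR → CNY → CAD → INR:
INR 6,320,000.00 × 0.096979 = CNY 612,907.28
CNY 612,907.28 × 0.19112 = CAD 117,138.84
CAD 117,138.84 ÷ 0.018163 = INR 6,449,311.20
Profit = INR 6,449,311.20 − INR 6,320,000.00

Profit: INR 129,311.20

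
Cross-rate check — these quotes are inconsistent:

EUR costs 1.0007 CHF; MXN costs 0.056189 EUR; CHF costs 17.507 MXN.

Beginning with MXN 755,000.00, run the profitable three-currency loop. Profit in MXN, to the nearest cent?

Profitable loop is MXN → CHF → EUR → MXN:
MXN 755,000.00 ÷ 17.507 = CHF 43,125.61
CHF 43,125.61 ÷ 1.0007 = EUR 43,095.44
EUR 43,095.44 ÷ 0.056189 = MXN 766,972.90
Profit = MXN 766,972.90 − MXN 755,000.00

Profit: MXN 11,972.90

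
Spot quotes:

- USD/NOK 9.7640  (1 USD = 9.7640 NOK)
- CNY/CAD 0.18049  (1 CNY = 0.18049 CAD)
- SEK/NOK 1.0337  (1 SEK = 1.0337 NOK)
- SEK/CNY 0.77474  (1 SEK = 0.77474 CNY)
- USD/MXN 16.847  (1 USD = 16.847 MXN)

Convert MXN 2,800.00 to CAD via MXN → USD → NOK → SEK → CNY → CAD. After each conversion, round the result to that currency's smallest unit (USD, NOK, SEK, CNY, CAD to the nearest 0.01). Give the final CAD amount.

MXN 2,800.00 ÷ 16.847 = USD 166.20
USD 166.20 × 9.7640 = NOK 1,622.78
NOK 1,622.78 ÷ 1.0337 = SEK 1,569.88
SEK 1,569.88 × 0.77474 = CNY 1,216.25
CNY 1,216.25 × 0.18049 = CAD 219.52

CAD 219.52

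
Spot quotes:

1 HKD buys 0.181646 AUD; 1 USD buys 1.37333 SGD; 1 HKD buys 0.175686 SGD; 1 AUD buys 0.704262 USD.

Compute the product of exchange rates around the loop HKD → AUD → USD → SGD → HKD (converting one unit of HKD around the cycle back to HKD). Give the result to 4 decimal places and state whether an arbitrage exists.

Around HKD → AUD → USD → SGD → HKD: 1 × 0.181646 × 0.704262 × 1.37333 ÷ 0.175686 = 0.999995
Product ≈ 1 (deviation 0.000%, within rounding noise).

1.0000 (no arbitrage)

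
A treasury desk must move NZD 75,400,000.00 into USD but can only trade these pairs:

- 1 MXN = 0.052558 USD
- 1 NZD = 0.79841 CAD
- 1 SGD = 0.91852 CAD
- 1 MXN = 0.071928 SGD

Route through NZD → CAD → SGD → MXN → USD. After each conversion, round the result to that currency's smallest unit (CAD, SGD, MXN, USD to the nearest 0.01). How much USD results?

USD 47,890,518.87

NZD 75,400,000.00 × 0.79841 = CAD 60,200,114.00
CAD 60,200,114.00 ÷ 0.91852 = SGD 65,540,340.98
SGD 65,540,340.98 ÷ 0.071928 = MXN 911,193,707.32
MXN 911,193,707.32 × 0.052558 = USD 47,890,518.87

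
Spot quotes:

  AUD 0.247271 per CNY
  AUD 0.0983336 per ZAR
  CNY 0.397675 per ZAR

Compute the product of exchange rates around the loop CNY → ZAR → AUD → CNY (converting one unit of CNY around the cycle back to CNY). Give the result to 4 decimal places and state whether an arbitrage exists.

1.0000 (no arbitrage)

Around CNY → ZAR → AUD → CNY: 1 ÷ 0.397675 × 0.0983336 ÷ 0.247271 = 1.000001
Product ≈ 1 (deviation 0.000%, within rounding noise).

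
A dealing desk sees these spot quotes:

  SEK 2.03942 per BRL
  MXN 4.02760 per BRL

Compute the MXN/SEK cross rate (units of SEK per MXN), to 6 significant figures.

1 MXN ÷ 4.02760 = 0.248287 BRL
0.248287 BRL × 2.03942 = 0.506361 SEK

MXN/SEK = 0.506361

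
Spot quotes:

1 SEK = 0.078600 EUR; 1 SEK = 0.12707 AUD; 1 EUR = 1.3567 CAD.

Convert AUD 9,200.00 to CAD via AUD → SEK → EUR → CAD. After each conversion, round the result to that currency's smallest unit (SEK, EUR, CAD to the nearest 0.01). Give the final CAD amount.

CAD 7,720.60

AUD 9,200.00 ÷ 0.12707 = SEK 72,401.04
SEK 72,401.04 × 0.078600 = EUR 5,690.72
EUR 5,690.72 × 1.3567 = CAD 7,720.60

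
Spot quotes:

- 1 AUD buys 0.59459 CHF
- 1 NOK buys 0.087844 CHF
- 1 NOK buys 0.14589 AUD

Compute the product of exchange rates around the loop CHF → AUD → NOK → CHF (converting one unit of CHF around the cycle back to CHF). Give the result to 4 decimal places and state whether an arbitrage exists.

Around CHF → AUD → NOK → CHF: 1 ÷ 0.59459 ÷ 0.14589 × 0.087844 = 1.012672
Product > 1; profitable direction is CHF → AUD → NOK → CHF.

1.0127 (arbitrage exists)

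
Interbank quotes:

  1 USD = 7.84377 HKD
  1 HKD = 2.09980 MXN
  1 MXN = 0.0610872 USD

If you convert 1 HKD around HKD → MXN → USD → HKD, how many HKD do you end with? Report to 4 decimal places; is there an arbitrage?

Around HKD → MXN → USD → HKD: 1 × 2.09980 × 0.0610872 × 7.84377 = 1.006127
Product > 1; profitable direction is HKD → MXN → USD → HKD.

1.0061 (arbitrage exists)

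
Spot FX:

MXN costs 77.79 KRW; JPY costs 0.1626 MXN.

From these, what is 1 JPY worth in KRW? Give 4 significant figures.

JPY/KRW = 12.65

1 JPY × 0.1626 = 0.1626 MXN
0.1626 MXN × 77.79 = 12.6487 KRW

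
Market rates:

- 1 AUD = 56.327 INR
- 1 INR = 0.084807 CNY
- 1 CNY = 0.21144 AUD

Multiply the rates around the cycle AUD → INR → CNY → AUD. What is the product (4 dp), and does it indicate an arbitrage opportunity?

1.0100 (arbitrage exists)

Around AUD → INR → CNY → AUD: 1 × 56.327 × 0.084807 × 0.21144 = 1.010033
Product > 1; profitable direction is AUD → INR → CNY → AUD.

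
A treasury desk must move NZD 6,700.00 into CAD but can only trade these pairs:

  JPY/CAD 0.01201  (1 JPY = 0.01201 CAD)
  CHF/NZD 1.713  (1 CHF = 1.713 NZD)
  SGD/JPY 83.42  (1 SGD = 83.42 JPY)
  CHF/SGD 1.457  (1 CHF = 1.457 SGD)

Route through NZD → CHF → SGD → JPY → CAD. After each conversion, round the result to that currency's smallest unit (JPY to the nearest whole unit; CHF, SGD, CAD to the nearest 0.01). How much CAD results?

CAD 5,709.40

NZD 6,700.00 ÷ 1.713 = CHF 3,911.27
CHF 3,911.27 × 1.457 = SGD 5,698.72
SGD 5,698.72 × 83.42 = JPY 475,387
JPY 475,387 × 0.01201 = CAD 5,709.40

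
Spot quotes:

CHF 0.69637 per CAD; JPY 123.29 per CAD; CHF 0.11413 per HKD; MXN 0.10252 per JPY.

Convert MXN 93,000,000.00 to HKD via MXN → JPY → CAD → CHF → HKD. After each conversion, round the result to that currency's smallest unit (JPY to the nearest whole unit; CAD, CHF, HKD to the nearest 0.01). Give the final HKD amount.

MXN 93,000,000.00 ÷ 0.10252 = JPY 907,140,070
JPY 907,140,070 ÷ 123.29 = CAD 7,357,774.92
CAD 7,357,774.92 × 0.69637 = CHF 5,123,733.72
CHF 5,123,733.72 ÷ 0.11413 = HKD 44,893,837.90

HKD 44,893,837.90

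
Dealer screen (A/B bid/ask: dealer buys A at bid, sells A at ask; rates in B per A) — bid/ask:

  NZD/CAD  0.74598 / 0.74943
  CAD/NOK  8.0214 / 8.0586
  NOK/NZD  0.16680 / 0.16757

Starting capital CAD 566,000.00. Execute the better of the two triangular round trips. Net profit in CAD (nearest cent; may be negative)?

Best loop CAD → NOK → NZD → CAD:
CAD 566,000.00 × 8.0214 (sell CAD at bid) = NOK 4,540,112.40
NOK 4,540,112.40 × 0.16680 (sell NOK at bid) = NZD 757,290.75
NZD 757,290.75 × 0.74598 (sell NZD at bid) = CAD 564,923.75

Net result: CAD -1,076.25 (no profitable arbitrage after spreads)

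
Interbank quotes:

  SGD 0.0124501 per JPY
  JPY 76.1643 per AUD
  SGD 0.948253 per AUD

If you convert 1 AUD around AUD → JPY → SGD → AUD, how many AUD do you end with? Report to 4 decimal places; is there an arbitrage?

1.0000 (no arbitrage)

Around AUD → JPY → SGD → AUD: 1 × 76.1643 × 0.0124501 ÷ 0.948253 = 1.000000
Product ≈ 1 (deviation 0.000%, within rounding noise).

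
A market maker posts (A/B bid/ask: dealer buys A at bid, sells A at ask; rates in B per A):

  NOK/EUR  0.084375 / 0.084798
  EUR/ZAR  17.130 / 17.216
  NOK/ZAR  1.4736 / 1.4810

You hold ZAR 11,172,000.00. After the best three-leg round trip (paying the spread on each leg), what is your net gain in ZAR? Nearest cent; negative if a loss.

Best loop ZAR → EUR → NOK → ZAR:
ZAR 11,172,000.00 ÷ 17.216 (buy EUR at ask) = EUR 648,931.23
EUR 648,931.23 ÷ 0.084798 (buy NOK at ask) = NOK 7,652,671.37
NOK 7,652,671.37 × 1.4736 (sell NOK at bid) = ZAR 11,276,976.53

Net profit: ZAR 104,976.53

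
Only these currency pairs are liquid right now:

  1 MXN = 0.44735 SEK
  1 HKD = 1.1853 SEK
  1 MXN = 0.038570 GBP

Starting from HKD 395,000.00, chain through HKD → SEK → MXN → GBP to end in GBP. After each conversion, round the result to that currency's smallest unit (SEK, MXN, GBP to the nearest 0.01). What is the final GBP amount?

HKD 395,000.00 × 1.1853 = SEK 468,193.50
SEK 468,193.50 ÷ 0.44735 = MXN 1,046,593.27
MXN 1,046,593.27 × 0.038570 = GBP 40,367.10

GBP 40,367.10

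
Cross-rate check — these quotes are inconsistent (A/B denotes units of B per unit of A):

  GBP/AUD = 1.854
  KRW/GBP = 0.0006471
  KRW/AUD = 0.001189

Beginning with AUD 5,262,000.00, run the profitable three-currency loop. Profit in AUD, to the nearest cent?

Profitable loop is AUD → KRW → GBP → AUD:
AUD 5,262,000.00 ÷ 0.001189 = KRW 4,425,567,704
KRW 4,425,567,704 × 0.0006471 = GBP 2,863,784.86
GBP 2,863,784.86 × 1.854 = AUD 5,309,457.13
Profit = AUD 5,309,457.13 − AUD 5,262,000.00

Profit: AUD 47,457.13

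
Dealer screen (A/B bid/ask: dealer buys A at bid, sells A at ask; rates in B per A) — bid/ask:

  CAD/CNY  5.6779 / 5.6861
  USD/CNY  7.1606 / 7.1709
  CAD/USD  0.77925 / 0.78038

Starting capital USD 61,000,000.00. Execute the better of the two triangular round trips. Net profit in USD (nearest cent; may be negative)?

Net profit: USD 892,464.71

Best loop USD → CAD → CNY → USD:
USD 61,000,000.00 ÷ 0.78038 (buy CAD at ask) = CAD 78,167,046.82
CAD 78,167,046.82 × 5.6779 (sell CAD at bid) = CNY 443,824,675.16
CNY 443,824,675.16 ÷ 7.1709 (buy USD at ask) = USD 61,892,464.71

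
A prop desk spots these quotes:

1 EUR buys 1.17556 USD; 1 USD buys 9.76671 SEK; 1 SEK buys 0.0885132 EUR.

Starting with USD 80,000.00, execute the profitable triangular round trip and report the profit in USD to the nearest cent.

Profit: USD 1,300.11

Profitable loop is USD → SEK → EUR → USD:
USD 80,000.00 × 9.76671 = SEK 781,336.80
SEK 781,336.80 × 0.0885132 = EUR 69,158.62
EUR 69,158.62 × 1.17556 = USD 81,300.11
Profit = USD 81,300.11 − USD 80,000.00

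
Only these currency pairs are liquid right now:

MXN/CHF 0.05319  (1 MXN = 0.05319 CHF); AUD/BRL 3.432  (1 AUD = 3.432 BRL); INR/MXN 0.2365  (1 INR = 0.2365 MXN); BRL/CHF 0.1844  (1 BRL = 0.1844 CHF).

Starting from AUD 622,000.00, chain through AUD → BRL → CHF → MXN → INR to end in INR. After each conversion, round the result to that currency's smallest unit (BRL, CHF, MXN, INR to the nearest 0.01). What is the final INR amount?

AUD 622,000.00 × 3.432 = BRL 2,134,704.00
BRL 2,134,704.00 × 0.1844 = CHF 393,639.42
CHF 393,639.42 ÷ 0.05319 = MXN 7,400,628.31
MXN 7,400,628.31 ÷ 0.2365 = INR 31,292,297.29

INR 31,292,297.29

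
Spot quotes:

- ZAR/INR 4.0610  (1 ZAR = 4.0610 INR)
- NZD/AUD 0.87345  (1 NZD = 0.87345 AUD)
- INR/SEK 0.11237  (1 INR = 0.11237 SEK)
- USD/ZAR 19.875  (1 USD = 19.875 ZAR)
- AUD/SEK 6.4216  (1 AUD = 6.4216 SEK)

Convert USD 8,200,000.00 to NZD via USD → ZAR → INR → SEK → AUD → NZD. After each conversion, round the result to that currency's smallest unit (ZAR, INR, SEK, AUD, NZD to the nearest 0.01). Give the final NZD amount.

USD 8,200,000.00 × 19.875 = ZAR 162,975,000.00
ZAR 162,975,000.00 × 4.0610 = INR 661,841,475.00
INR 661,841,475.00 × 0.11237 = SEK 74,371,126.55
SEK 74,371,126.55 ÷ 6.4216 = AUD 11,581,401.29
AUD 11,581,401.29 ÷ 0.87345 = NZD 13,259,375.22

NZD 13,259,375.22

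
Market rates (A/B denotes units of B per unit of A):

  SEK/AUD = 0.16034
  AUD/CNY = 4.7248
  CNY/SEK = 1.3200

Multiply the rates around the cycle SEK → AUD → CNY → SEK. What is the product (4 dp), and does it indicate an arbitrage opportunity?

1.0000 (no arbitrage)

Around SEK → AUD → CNY → SEK: 1 × 0.16034 × 4.7248 × 1.3200 = 0.999998
Product ≈ 1 (deviation 0.000%, within rounding noise).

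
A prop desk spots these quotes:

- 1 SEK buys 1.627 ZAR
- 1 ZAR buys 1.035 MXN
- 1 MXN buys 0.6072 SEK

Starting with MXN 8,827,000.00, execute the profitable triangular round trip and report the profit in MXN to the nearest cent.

Profitable loop is MXN → SEK → ZAR → MXN:
MXN 8,827,000.00 × 0.6072 = SEK 5,359,754.40
SEK 5,359,754.40 × 1.627 = ZAR 8,720,320.41
ZAR 8,720,320.41 × 1.035 = MXN 9,025,531.62
Profit = MXN 9,025,531.62 − MXN 8,827,000.00

Profit: MXN 198,531.62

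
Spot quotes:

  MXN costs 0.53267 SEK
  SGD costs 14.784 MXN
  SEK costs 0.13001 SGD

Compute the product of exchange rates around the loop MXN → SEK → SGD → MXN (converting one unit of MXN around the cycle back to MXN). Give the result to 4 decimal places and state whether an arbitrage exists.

Around MXN → SEK → SGD → MXN: 1 × 0.53267 × 0.13001 × 14.784 = 1.023828
Product > 1; profitable direction is MXN → SEK → SGD → MXN.

1.0238 (arbitrage exists)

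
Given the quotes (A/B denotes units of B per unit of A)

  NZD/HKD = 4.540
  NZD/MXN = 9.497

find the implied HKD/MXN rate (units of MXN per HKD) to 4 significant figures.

HKD/MXN = 2.092

1 HKD ÷ 4.540 = 0.220264 NZD
0.220264 NZD × 9.497 = 2.09185 MXN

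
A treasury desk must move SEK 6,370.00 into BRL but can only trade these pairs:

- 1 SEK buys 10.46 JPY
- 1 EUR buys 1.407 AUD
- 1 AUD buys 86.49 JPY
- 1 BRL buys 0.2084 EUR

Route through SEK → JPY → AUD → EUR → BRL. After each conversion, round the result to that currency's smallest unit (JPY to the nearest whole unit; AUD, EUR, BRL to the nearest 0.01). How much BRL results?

BRL 2,627.30

SEK 6,370.00 × 10.46 = JPY 66,630
JPY 66,630 ÷ 86.49 = AUD 770.38
AUD 770.38 ÷ 1.407 = EUR 547.53
EUR 547.53 ÷ 0.2084 = BRL 2,627.30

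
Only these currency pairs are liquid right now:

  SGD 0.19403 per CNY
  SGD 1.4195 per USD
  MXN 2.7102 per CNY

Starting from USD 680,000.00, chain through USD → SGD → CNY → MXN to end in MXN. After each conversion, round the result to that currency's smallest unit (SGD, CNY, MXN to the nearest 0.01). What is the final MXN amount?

USD 680,000.00 × 1.4195 = SGD 965,260.00
SGD 965,260.00 ÷ 0.19403 = CNY 4,974,797.71
CNY 4,974,797.71 × 2.7102 = MXN 13,482,696.75

MXN 13,482,696.75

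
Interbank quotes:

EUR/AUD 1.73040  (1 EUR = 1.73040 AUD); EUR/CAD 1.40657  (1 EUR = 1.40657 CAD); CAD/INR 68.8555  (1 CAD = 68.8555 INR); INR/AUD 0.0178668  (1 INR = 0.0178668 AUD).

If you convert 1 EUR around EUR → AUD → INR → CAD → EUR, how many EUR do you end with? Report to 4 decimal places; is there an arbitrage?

1.0000 (no arbitrage)

Around EUR → AUD → INR → CAD → EUR: 1 × 1.73040 ÷ 0.0178668 ÷ 68.8555 ÷ 1.40657 = 0.999999
Product ≈ 1 (deviation 0.000%, within rounding noise).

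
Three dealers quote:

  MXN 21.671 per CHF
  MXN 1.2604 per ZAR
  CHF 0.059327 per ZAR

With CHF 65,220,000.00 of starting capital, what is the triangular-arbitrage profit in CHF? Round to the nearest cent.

Profitable loop is CHF → MXN → ZAR → CHF:
CHF 65,220,000.00 × 21.671 = MXN 1,413,382,620.00
MXN 1,413,382,620.00 ÷ 1.2604 = ZAR 1,121,376,245.64
ZAR 1,121,376,245.64 × 0.059327 = CHF 66,527,888.52
Profit = CHF 66,527,888.52 − CHF 65,220,000.00

Profit: CHF 1,307,888.52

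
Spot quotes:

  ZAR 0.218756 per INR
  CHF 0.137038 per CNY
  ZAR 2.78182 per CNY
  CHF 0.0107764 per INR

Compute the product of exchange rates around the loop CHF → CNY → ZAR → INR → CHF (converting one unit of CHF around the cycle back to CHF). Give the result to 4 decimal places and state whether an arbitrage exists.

1.0000 (no arbitrage)

Around CHF → CNY → ZAR → INR → CHF: 1 ÷ 0.137038 × 2.78182 ÷ 0.218756 × 0.0107764 = 1.000004
Product ≈ 1 (deviation 0.000%, within rounding noise).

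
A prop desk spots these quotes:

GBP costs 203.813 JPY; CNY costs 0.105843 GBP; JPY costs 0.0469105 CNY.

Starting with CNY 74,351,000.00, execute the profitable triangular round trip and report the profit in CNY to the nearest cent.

Profit: CNY 889,365.83

Profitable loop is CNY → GBP → JPY → CNY:
CNY 74,351,000.00 × 0.105843 = GBP 7,869,532.89
GBP 7,869,532.89 × 203.813 = JPY 1,603,913,108
JPY 1,603,913,108 × 0.0469105 = CNY 75,240,365.83
Profit = CNY 75,240,365.83 − CNY 74,351,000.00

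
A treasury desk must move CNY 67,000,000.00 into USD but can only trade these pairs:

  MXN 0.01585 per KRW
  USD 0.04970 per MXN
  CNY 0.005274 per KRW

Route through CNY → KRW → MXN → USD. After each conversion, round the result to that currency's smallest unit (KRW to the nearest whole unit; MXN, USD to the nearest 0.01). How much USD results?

USD 10,007,378.65

CNY 67,000,000.00 ÷ 0.005274 = KRW 12,703,830,110
KRW 12,703,830,110 × 0.01585 = MXN 201,355,707.24
MXN 201,355,707.24 × 0.04970 = USD 10,007,378.65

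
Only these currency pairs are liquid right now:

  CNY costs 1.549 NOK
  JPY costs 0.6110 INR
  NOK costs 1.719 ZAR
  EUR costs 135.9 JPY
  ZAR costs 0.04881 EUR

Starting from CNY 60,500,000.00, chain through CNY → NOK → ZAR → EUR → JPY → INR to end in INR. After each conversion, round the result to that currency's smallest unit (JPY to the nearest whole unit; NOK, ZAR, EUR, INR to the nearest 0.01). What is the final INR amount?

CNY 60,500,000.00 × 1.549 = NOK 93,714,500.00
NOK 93,714,500.00 × 1.719 = ZAR 161,095,225.50
ZAR 161,095,225.50 × 0.04881 = EUR 7,863,057.96
EUR 7,863,057.96 × 135.9 = JPY 1,068,589,577
JPY 1,068,589,577 × 0.6110 = INR 652,908,231.55

INR 652,908,231.55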